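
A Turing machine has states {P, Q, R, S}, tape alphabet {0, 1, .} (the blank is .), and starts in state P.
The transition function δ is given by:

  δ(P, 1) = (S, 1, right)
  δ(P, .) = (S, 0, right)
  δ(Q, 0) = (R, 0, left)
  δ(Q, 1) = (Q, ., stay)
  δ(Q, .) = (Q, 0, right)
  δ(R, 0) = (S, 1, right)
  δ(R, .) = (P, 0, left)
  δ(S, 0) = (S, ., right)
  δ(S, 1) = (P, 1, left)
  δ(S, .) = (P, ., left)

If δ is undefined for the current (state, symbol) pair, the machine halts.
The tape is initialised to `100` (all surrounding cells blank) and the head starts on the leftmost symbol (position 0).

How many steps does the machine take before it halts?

6

state=P head=0 tape=[1]00.   (P,1)→(S,1,right)
state=S head=1 tape=1[0]0.   (S,0)→(S,.,right)
state=S head=2 tape=1.[0].   (S,0)→(S,.,right)
state=S head=3 tape=1..[.]   (S,.)→(P,.,left)
state=P head=2 tape=1.[.].   (P,.)→(S,0,right)
state=S head=3 tape=1.0[.]   (S,.)→(P,.,left)
state=P head=2 tape=1.[0].
M halts after 6 transitions.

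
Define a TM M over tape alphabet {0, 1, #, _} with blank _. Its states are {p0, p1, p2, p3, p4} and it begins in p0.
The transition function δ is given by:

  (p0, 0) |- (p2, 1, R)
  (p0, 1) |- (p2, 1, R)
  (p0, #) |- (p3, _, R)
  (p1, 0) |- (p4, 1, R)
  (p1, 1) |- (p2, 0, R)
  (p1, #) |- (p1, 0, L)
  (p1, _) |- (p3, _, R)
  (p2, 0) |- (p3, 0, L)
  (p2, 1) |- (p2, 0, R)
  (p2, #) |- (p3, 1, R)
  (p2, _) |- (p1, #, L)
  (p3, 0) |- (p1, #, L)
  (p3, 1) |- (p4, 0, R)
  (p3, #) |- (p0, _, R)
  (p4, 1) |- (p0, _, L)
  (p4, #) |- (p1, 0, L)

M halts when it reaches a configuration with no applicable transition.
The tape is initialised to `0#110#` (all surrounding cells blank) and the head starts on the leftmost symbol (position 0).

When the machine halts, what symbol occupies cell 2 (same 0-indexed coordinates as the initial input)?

0

p0 | [0]#110#_   read 0 → write 1, move R, go to p2
p2 | 1[#]110#_   read # → write 1, move R, go to p3
p3 | 11[1]10#_   read 1 → write 0, move R, go to p4
p4 | 110[1]0#_   read 1 → write _, move L, go to p0
p0 | 11[0]_0#_   read 0 → write 1, move R, go to p2
p2 | 111[_]0#_   read _ → write #, move L, go to p1
p1 | 11[1]#0#_   read 1 → write 0, move R, go to p2
p2 | 110[#]0#_   read # → write 1, move R, go to p3
p3 | 1101[0]#_   read 0 → write #, move L, go to p1
p1 | 110[1]##_   read 1 → write 0, move R, go to p2
p2 | 1100[#]#_   read # → write 1, move R, go to p3
p3 | 11001[#]_   read # → write _, move R, go to p0
p0 | 11001_[_]
Cell 2 holds 0 when M halts.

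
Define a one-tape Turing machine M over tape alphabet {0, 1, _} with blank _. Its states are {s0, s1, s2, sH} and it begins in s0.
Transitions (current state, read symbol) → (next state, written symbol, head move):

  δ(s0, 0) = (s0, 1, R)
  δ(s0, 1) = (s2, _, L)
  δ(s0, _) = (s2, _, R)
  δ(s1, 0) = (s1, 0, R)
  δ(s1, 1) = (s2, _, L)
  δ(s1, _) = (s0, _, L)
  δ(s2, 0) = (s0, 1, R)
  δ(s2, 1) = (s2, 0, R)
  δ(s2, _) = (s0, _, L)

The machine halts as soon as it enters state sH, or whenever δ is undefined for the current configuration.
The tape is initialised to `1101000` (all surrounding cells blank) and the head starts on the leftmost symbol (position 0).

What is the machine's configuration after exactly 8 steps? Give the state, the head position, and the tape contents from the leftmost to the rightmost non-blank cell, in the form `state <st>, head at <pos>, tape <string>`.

state s0, head at -2, tape 101000

state=s0 head=0 tape=__[1]101000   (s0,1)→(s2,_,L)
state=s2 head=-1 tape=_[_]_101000   (s2,_)→(s0,_,L)
state=s0 head=-2 tape=[_]__101000   (s0,_)→(s2,_,R)
state=s2 head=-1 tape=_[_]_101000   (s2,_)→(s0,_,L)
state=s0 head=-2 tape=[_]__101000   (s0,_)→(s2,_,R)
state=s2 head=-1 tape=_[_]_101000   (s2,_)→(s0,_,L)
state=s0 head=-2 tape=[_]__101000   (s0,_)→(s2,_,R)
state=s2 head=-1 tape=_[_]_101000   (s2,_)→(s0,_,L)
state=s0 head=-2 tape=[_]__101000
After 8 steps: state s0, head at -2, tape 101000.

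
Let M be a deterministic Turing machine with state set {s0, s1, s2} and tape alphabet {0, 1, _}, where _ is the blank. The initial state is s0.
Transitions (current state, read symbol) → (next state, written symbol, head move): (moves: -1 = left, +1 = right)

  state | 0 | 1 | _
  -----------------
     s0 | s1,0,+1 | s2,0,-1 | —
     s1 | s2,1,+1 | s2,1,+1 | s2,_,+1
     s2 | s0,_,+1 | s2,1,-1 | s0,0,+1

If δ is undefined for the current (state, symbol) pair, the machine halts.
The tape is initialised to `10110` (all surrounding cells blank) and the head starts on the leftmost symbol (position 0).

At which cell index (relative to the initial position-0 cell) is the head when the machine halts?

5

s0 | _[1]0110_   read 1 → write 0, move -1, go to s2
s2 | [_]00110_   read _ → write 0, move +1, go to s0
s0 | 0[0]0110_   read 0 → write 0, move +1, go to s1
s1 | 00[0]110_   read 0 → write 1, move +1, go to s2
s2 | 001[1]10_   read 1 → write 1, move -1, go to s2
s2 | 00[1]110_   read 1 → write 1, move -1, go to s2
s2 | 0[0]1110_   read 0 → write _, move +1, go to s0
s0 | 0_[1]110_   read 1 → write 0, move -1, go to s2
s2 | 0[_]0110_   read _ → write 0, move +1, go to s0
s0 | 00[0]110_   read 0 → write 0, move +1, go to s1
s1 | 000[1]10_   read 1 → write 1, move +1, go to s2
s2 | 0001[1]0_   read 1 → write 1, move -1, go to s2
s2 | 000[1]10_   read 1 → write 1, move -1, go to s2
s2 | 00[0]110_   read 0 → write _, move +1, go to s0
s0 | 00_[1]10_   read 1 → write 0, move -1, go to s2
s2 | 00[_]010_   read _ → write 0, move +1, go to s0
s0 | 000[0]10_   read 0 → write 0, move +1, go to s1
s1 | 0000[1]0_   read 1 → write 1, move +1, go to s2
s2 | 00001[0]_   read 0 → write _, move +1, go to s0
s0 | 00001_[_]
At halt the head is at cell 5.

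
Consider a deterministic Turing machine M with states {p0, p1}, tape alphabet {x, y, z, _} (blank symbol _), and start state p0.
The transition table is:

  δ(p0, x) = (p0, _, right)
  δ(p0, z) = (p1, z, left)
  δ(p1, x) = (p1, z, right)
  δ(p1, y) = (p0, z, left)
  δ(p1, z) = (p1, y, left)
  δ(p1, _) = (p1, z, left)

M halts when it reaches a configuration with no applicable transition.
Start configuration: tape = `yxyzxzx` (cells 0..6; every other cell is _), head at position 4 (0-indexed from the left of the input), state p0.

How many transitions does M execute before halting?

state=p0 head=4 tape=_yxyz[x]zx   (p0,x)→(p0,_,right)
state=p0 head=5 tape=_yxyz_[z]x   (p0,z)→(p1,z,left)
state=p1 head=4 tape=_yxyz[_]zx   (p1,_)→(p1,z,left)
state=p1 head=3 tape=_yxy[z]zzx   (p1,z)→(p1,y,left)
state=p1 head=2 tape=_yx[y]yzzx   (p1,y)→(p0,z,left)
state=p0 head=1 tape=_y[x]zyzzx   (p0,x)→(p0,_,right)
state=p0 head=2 tape=_y_[z]yzzx   (p0,z)→(p1,z,left)
state=p1 head=1 tape=_y[_]zyzzx   (p1,_)→(p1,z,left)
state=p1 head=0 tape=_[y]zzyzzx   (p1,y)→(p0,z,left)
state=p0 head=-1 tape=[_]zzzyzzx
M halts after 9 transitions.

9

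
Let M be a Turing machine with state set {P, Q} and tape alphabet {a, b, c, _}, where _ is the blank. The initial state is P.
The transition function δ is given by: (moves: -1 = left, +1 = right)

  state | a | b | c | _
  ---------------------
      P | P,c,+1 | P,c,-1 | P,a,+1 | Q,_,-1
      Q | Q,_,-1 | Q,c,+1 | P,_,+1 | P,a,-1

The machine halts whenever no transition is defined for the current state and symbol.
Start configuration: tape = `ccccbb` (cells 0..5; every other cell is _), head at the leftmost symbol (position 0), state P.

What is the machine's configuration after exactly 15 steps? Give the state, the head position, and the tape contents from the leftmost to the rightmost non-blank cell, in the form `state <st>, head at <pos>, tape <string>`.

P | [c]cccbb_   read c → write a, move +1, go to P
P | a[c]ccbb_   read c → write a, move +1, go to P
P | aa[c]cbb_   read c → write a, move +1, go to P
P | aaa[c]bb_   read c → write a, move +1, go to P
P | aaaa[b]b_   read b → write c, move -1, go to P
P | aaa[a]cb_   read a → write c, move +1, go to P
P | aaac[c]b_   read c → write a, move +1, go to P
P | aaaca[b]_   read b → write c, move -1, go to P
P | aaac[a]c_   read a → write c, move +1, go to P
P | aaacc[c]_   read c → write a, move +1, go to P
P | aaacca[_]   read _ → write _, move -1, go to Q
Q | aaacc[a]_   read a → write _, move -1, go to Q
Q | aaac[c]__   read c → write _, move +1, go to P
P | aaac_[_]_   read _ → write _, move -1, go to Q
Q | aaac[_]__   read _ → write a, move -1, go to P
P | aaa[c]a__
After 15 steps: state P, head at 3, tape aaaca.

state P, head at 3, tape aaaca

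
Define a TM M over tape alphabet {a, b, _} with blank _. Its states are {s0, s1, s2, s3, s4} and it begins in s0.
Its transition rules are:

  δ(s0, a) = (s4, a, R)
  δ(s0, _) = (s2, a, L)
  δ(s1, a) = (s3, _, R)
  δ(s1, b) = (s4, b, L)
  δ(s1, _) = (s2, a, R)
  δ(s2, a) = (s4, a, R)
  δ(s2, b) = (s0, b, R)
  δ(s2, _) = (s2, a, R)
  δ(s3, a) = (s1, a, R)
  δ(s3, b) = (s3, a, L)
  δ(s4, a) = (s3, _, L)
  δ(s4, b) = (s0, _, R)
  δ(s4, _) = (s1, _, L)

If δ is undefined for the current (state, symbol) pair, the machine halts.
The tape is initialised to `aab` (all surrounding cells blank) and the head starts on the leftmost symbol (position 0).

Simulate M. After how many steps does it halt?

10

s0 | [a]ab__   read a → write a, move R, go to s4
s4 | a[a]b__   read a → write _, move L, go to s3
s3 | [a]_b__   read a → write a, move R, go to s1
s1 | a[_]b__   read _ → write a, move R, go to s2
s2 | aa[b]__   read b → write b, move R, go to s0
s0 | aab[_]_   read _ → write a, move L, go to s2
s2 | aa[b]a_   read b → write b, move R, go to s0
s0 | aab[a]_   read a → write a, move R, go to s4
s4 | aaba[_]   read _ → write _, move L, go to s1
s1 | aab[a]_   read a → write _, move R, go to s3
s3 | aab_[_]
M halts after 10 transitions.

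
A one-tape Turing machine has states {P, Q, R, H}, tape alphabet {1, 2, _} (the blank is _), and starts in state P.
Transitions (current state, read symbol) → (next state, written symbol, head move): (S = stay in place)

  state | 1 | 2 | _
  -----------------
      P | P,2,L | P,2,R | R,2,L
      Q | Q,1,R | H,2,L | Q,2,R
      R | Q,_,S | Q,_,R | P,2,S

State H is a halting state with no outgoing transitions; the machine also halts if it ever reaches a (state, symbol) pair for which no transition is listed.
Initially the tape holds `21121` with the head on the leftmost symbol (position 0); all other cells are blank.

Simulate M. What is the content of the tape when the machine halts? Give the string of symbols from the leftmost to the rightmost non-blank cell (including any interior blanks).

state=P head=0 tape=[2]1121_   (P,2)→(P,2,R)
state=P head=1 tape=2[1]121_   (P,1)→(P,2,L)
state=P head=0 tape=[2]2121_   (P,2)→(P,2,R)
state=P head=1 tape=2[2]121_   (P,2)→(P,2,R)
state=P head=2 tape=22[1]21_   (P,1)→(P,2,L)
state=P head=1 tape=2[2]221_   (P,2)→(P,2,R)
state=P head=2 tape=22[2]21_   (P,2)→(P,2,R)
state=P head=3 tape=222[2]1_   (P,2)→(P,2,R)
state=P head=4 tape=2222[1]_   (P,1)→(P,2,L)
state=P head=3 tape=222[2]2_   (P,2)→(P,2,R)
state=P head=4 tape=2222[2]_   (P,2)→(P,2,R)
state=P head=5 tape=22222[_]   (P,_)→(R,2,L)
state=R head=4 tape=2222[2]2   (R,2)→(Q,_,R)
state=Q head=5 tape=2222_[2]   (Q,2)→(H,2,L)
state=H head=4 tape=2222[_]2
The non-blank tape span at halt is 2222_2.

2222_2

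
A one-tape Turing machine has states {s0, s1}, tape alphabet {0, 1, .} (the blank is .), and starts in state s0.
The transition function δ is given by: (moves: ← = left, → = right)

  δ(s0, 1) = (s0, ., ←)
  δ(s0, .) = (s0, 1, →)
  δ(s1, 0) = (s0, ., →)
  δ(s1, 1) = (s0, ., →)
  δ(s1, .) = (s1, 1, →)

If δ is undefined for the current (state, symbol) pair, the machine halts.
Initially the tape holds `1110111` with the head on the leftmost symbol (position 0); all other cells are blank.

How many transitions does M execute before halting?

state=s0 head=0 tape=...[1]110111   (s0,1)→(s0,.,←)
state=s0 head=-1 tape=..[.].110111   (s0,.)→(s0,1,→)
state=s0 head=0 tape=..1[.]110111   (s0,.)→(s0,1,→)
state=s0 head=1 tape=..11[1]10111   (s0,1)→(s0,.,←)
state=s0 head=0 tape=..1[1].10111   (s0,1)→(s0,.,←)
state=s0 head=-1 tape=..[1]..10111   (s0,1)→(s0,.,←)
state=s0 head=-2 tape=.[.]...10111   (s0,.)→(s0,1,→)
state=s0 head=-1 tape=.1[.]..10111   (s0,.)→(s0,1,→)
state=s0 head=0 tape=.11[.].10111   (s0,.)→(s0,1,→)
state=s0 head=1 tape=.111[.]10111   (s0,.)→(s0,1,→)
state=s0 head=2 tape=.1111[1]0111   (s0,1)→(s0,.,←)
state=s0 head=1 tape=.111[1].0111   (s0,1)→(s0,.,←)
state=s0 head=0 tape=.11[1]..0111   (s0,1)→(s0,.,←)
state=s0 head=-1 tape=.1[1]...0111   (s0,1)→(s0,.,←)
state=s0 head=-2 tape=.[1]....0111   (s0,1)→(s0,.,←)
state=s0 head=-3 tape=[.].....0111   (s0,.)→(s0,1,→)
state=s0 head=-2 tape=1[.]....0111   (s0,.)→(s0,1,→)
state=s0 head=-1 tape=11[.]...0111   (s0,.)→(s0,1,→)
state=s0 head=0 tape=111[.]..0111   (s0,.)→(s0,1,→)
state=s0 head=1 tape=1111[.].0111   (s0,.)→(s0,1,→)
state=s0 head=2 tape=11111[.]0111   (s0,.)→(s0,1,→)
state=s0 head=3 tape=111111[0]111
M halts after 21 transitions.

21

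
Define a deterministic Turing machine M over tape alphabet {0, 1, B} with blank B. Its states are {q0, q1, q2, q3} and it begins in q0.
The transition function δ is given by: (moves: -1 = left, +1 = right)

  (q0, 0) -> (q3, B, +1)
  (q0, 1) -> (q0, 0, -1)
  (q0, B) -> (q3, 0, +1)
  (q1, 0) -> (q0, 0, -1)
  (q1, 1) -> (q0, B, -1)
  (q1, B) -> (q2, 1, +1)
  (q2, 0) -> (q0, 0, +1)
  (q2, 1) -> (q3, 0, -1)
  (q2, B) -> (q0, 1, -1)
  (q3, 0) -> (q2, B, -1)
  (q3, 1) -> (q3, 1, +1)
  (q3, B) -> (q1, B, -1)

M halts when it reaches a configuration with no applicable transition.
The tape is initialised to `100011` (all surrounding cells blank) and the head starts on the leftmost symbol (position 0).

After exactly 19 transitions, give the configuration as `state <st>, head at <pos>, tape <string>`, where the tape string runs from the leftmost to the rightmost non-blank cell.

state q0, head at 3, tape 000000

state=q0 head=0 tape=B[1]00011B   (q0,1)→(q0,0,-1)
state=q0 head=-1 tape=[B]000011B   (q0,B)→(q3,0,+1)
state=q3 head=0 tape=0[0]00011B   (q3,0)→(q2,B,-1)
state=q2 head=-1 tape=[0]B00011B   (q2,0)→(q0,0,+1)
state=q0 head=0 tape=0[B]00011B   (q0,B)→(q3,0,+1)
state=q3 head=1 tape=00[0]0011B   (q3,0)→(q2,B,-1)
state=q2 head=0 tape=0[0]B0011B   (q2,0)→(q0,0,+1)
state=q0 head=1 tape=00[B]0011B   (q0,B)→(q3,0,+1)
state=q3 head=2 tape=000[0]011B   (q3,0)→(q2,B,-1)
state=q2 head=1 tape=00[0]B011B   (q2,0)→(q0,0,+1)
state=q0 head=2 tape=000[B]011B   (q0,B)→(q3,0,+1)
state=q3 head=3 tape=0000[0]11B   (q3,0)→(q2,B,-1)
state=q2 head=2 tape=000[0]B11B   (q2,0)→(q0,0,+1)
state=q0 head=3 tape=0000[B]11B   (q0,B)→(q3,0,+1)
state=q3 head=4 tape=00000[1]1B   (q3,1)→(q3,1,+1)
state=q3 head=5 tape=000001[1]B   (q3,1)→(q3,1,+1)
state=q3 head=6 tape=0000011[B]   (q3,B)→(q1,B,-1)
state=q1 head=5 tape=000001[1]B   (q1,1)→(q0,B,-1)
state=q0 head=4 tape=00000[1]BB   (q0,1)→(q0,0,-1)
state=q0 head=3 tape=0000[0]0BB
After 19 steps: state q0, head at 3, tape 000000.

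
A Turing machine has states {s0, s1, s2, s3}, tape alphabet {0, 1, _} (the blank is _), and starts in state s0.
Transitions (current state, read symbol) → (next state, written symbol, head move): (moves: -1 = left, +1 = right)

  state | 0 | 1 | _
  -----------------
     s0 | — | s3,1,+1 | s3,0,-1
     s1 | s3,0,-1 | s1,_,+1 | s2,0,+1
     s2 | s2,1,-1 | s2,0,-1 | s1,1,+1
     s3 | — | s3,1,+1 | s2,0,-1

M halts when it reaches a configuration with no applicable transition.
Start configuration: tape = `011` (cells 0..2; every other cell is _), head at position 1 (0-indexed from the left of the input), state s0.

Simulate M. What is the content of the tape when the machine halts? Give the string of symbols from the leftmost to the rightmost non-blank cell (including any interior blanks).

state=s0 head=1 tape=__0[1]1_   (s0,1)→(s3,1,+1)
state=s3 head=2 tape=__01[1]_   (s3,1)→(s3,1,+1)
state=s3 head=3 tape=__011[_]   (s3,_)→(s2,0,-1)
state=s2 head=2 tape=__01[1]0   (s2,1)→(s2,0,-1)
state=s2 head=1 tape=__0[1]00   (s2,1)→(s2,0,-1)
state=s2 head=0 tape=__[0]000   (s2,0)→(s2,1,-1)
state=s2 head=-1 tape=_[_]1000   (s2,_)→(s1,1,+1)
state=s1 head=0 tape=_1[1]000   (s1,1)→(s1,_,+1)
state=s1 head=1 tape=_1_[0]00   (s1,0)→(s3,0,-1)
state=s3 head=0 tape=_1[_]000   (s3,_)→(s2,0,-1)
state=s2 head=-1 tape=_[1]0000   (s2,1)→(s2,0,-1)
state=s2 head=-2 tape=[_]00000   (s2,_)→(s1,1,+1)
state=s1 head=-1 tape=1[0]0000   (s1,0)→(s3,0,-1)
state=s3 head=-2 tape=[1]00000   (s3,1)→(s3,1,+1)
state=s3 head=-1 tape=1[0]0000
The non-blank tape span at halt is 100000.

100000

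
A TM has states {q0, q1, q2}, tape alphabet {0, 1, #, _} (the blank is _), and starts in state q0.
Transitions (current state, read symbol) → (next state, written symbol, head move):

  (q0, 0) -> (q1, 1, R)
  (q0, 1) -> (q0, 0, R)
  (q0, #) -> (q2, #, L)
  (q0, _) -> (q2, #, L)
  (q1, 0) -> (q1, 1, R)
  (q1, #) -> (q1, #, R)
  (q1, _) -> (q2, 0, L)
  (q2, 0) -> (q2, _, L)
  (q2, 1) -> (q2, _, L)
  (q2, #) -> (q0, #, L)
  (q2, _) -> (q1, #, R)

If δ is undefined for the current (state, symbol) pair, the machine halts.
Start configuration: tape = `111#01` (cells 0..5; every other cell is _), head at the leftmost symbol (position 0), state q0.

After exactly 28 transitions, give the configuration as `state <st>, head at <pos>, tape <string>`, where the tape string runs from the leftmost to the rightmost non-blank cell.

state=q0 head=0 tape=_____[1]11#01   (q0,1)→(q0,0,R)
state=q0 head=1 tape=_____0[1]1#01   (q0,1)→(q0,0,R)
state=q0 head=2 tape=_____00[1]#01   (q0,1)→(q0,0,R)
state=q0 head=3 tape=_____000[#]01   (q0,#)→(q2,#,L)
state=q2 head=2 tape=_____00[0]#01   (q2,0)→(q2,_,L)
state=q2 head=1 tape=_____0[0]_#01   (q2,0)→(q2,_,L)
state=q2 head=0 tape=_____[0]__#01   (q2,0)→(q2,_,L)
state=q2 head=-1 tape=____[_]___#01   (q2,_)→(q1,#,R)
state=q1 head=0 tape=____#[_]__#01   (q1,_)→(q2,0,L)
state=q2 head=-1 tape=____[#]0__#01   (q2,#)→(q0,#,L)
state=q0 head=-2 tape=___[_]#0__#01   (q0,_)→(q2,#,L)
state=q2 head=-3 tape=__[_]##0__#01   (q2,_)→(q1,#,R)
state=q1 head=-2 tape=__#[#]#0__#01   (q1,#)→(q1,#,R)
state=q1 head=-1 tape=__##[#]0__#01   (q1,#)→(q1,#,R)
state=q1 head=0 tape=__###[0]__#01   (q1,0)→(q1,1,R)
state=q1 head=1 tape=__###1[_]_#01   (q1,_)→(q2,0,L)
state=q2 head=0 tape=__###[1]0_#01   (q2,1)→(q2,_,L)
state=q2 head=-1 tape=__##[#]_0_#01   (q2,#)→(q0,#,L)
state=q0 head=-2 tape=__#[#]#_0_#01   (q0,#)→(q2,#,L)
state=q2 head=-3 tape=__[#]##_0_#01   (q2,#)→(q0,#,L)
state=q0 head=-4 tape=_[_]###_0_#01   (q0,_)→(q2,#,L)
state=q2 head=-5 tape=[_]####_0_#01   (q2,_)→(q1,#,R)
state=q1 head=-4 tape=#[#]###_0_#01   (q1,#)→(q1,#,R)
state=q1 head=-3 tape=##[#]##_0_#01   (q1,#)→(q1,#,R)
state=q1 head=-2 tape=###[#]#_0_#01   (q1,#)→(q1,#,R)
state=q1 head=-1 tape=####[#]_0_#01   (q1,#)→(q1,#,R)
state=q1 head=0 tape=#####[_]0_#01   (q1,_)→(q2,0,L)
state=q2 head=-1 tape=####[#]00_#01   (q2,#)→(q0,#,L)
state=q0 head=-2 tape=###[#]#00_#01
After 28 steps: state q0, head at -2, tape #####00_#01.

state q0, head at -2, tape #####00_#01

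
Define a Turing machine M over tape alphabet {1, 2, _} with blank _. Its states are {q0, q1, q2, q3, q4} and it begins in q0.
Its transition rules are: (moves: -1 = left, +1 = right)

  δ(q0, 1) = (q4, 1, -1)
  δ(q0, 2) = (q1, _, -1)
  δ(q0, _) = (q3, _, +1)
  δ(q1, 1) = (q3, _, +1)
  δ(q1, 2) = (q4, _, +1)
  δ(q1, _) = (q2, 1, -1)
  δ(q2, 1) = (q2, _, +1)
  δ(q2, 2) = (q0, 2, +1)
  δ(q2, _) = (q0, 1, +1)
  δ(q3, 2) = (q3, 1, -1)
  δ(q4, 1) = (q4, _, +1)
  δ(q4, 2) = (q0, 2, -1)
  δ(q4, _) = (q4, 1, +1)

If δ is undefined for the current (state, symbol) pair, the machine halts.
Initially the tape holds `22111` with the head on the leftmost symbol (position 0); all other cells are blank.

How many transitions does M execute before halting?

q0 | __[2]2111   read 2 → write _, move -1, go to q1
q1 | _[_]_2111   read _ → write 1, move -1, go to q2
q2 | [_]1_2111   read _ → write 1, move +1, go to q0
q0 | 1[1]_2111   read 1 → write 1, move -1, go to q4
q4 | [1]1_2111   read 1 → write _, move +1, go to q4
q4 | _[1]_2111   read 1 → write _, move +1, go to q4
q4 | __[_]2111   read _ → write 1, move +1, go to q4
q4 | __1[2]111   read 2 → write 2, move -1, go to q0
q0 | __[1]2111   read 1 → write 1, move -1, go to q4
q4 | _[_]12111   read _ → write 1, move +1, go to q4
q4 | _1[1]2111   read 1 → write _, move +1, go to q4
q4 | _1_[2]111   read 2 → write 2, move -1, go to q0
q0 | _1[_]2111   read _ → write _, move +1, go to q3
q3 | _1_[2]111   read 2 → write 1, move -1, go to q3
q3 | _1[_]1111
M halts after 14 transitions.

14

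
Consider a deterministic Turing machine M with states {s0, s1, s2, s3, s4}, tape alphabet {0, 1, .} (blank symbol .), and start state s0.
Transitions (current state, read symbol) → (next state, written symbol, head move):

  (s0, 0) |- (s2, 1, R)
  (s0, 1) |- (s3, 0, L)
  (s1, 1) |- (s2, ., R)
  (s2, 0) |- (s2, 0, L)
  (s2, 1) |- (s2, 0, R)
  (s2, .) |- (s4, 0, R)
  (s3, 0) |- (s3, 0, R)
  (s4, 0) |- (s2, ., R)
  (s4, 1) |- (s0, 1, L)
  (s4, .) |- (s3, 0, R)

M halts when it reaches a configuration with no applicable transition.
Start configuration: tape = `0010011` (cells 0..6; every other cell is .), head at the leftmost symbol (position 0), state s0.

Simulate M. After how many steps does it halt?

state=s0 head=0 tape=.[0]010011...   (s0,0)→(s2,1,R)
state=s2 head=1 tape=.1[0]10011...   (s2,0)→(s2,0,L)
state=s2 head=0 tape=.[1]010011...   (s2,1)→(s2,0,R)
state=s2 head=1 tape=.0[0]10011...   (s2,0)→(s2,0,L)
state=s2 head=0 tape=.[0]010011...   (s2,0)→(s2,0,L)
state=s2 head=-1 tape=[.]0010011...   (s2,.)→(s4,0,R)
state=s4 head=0 tape=0[0]010011...   (s4,0)→(s2,.,R)
state=s2 head=1 tape=0.[0]10011...   (s2,0)→(s2,0,L)
state=s2 head=0 tape=0[.]010011...   (s2,.)→(s4,0,R)
state=s4 head=1 tape=00[0]10011...   (s4,0)→(s2,.,R)
state=s2 head=2 tape=00.[1]0011...   (s2,1)→(s2,0,R)
state=s2 head=3 tape=00.0[0]011...   (s2,0)→(s2,0,L)
state=s2 head=2 tape=00.[0]0011...   (s2,0)→(s2,0,L)
state=s2 head=1 tape=00[.]00011...   (s2,.)→(s4,0,R)
state=s4 head=2 tape=000[0]0011...   (s4,0)→(s2,.,R)
state=s2 head=3 tape=000.[0]011...   (s2,0)→(s2,0,L)
state=s2 head=2 tape=000[.]0011...   (s2,.)→(s4,0,R)
state=s4 head=3 tape=0000[0]011...   (s4,0)→(s2,.,R)
state=s2 head=4 tape=0000.[0]11...   (s2,0)→(s2,0,L)
state=s2 head=3 tape=0000[.]011...   (s2,.)→(s4,0,R)
state=s4 head=4 tape=00000[0]11...   (s4,0)→(s2,.,R)
state=s2 head=5 tape=00000.[1]1...   (s2,1)→(s2,0,R)
state=s2 head=6 tape=00000.0[1]...   (s2,1)→(s2,0,R)
state=s2 head=7 tape=00000.00[.]..   (s2,.)→(s4,0,R)
state=s4 head=8 tape=00000.000[.].   (s4,.)→(s3,0,R)
state=s3 head=9 tape=00000.0000[.]
M halts after 25 transitions.

25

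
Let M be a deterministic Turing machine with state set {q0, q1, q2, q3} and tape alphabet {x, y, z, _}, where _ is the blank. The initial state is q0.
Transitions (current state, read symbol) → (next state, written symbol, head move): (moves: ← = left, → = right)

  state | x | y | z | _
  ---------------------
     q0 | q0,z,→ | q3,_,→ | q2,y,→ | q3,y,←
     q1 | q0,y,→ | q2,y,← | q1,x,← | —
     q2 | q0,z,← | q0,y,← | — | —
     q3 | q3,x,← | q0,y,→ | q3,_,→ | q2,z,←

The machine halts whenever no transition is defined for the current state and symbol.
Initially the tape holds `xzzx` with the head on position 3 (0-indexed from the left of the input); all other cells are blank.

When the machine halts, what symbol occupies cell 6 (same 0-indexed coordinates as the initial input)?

z

state=q0 head=3 tape=xzz[x]___   (q0,x)→(q0,z,→)
state=q0 head=4 tape=xzzz[_]__   (q0,_)→(q3,y,←)
state=q3 head=3 tape=xzz[z]y__   (q3,z)→(q3,_,→)
state=q3 head=4 tape=xzz_[y]__   (q3,y)→(q0,y,→)
state=q0 head=5 tape=xzz_y[_]_   (q0,_)→(q3,y,←)
state=q3 head=4 tape=xzz_[y]y_   (q3,y)→(q0,y,→)
state=q0 head=5 tape=xzz_y[y]_   (q0,y)→(q3,_,→)
state=q3 head=6 tape=xzz_y_[_]   (q3,_)→(q2,z,←)
state=q2 head=5 tape=xzz_y[_]z
Cell 6 holds z when M halts.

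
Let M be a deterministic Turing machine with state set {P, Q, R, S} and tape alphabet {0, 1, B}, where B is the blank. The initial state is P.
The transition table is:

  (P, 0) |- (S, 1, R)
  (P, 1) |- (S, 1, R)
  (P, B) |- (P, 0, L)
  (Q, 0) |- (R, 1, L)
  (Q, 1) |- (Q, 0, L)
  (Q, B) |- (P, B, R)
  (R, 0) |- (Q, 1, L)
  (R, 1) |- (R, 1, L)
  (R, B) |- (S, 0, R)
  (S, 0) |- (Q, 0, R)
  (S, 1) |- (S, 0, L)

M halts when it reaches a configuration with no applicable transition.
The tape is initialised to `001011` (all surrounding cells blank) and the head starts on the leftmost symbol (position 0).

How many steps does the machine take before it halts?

14

P | BB[0]01011   read 0 → write 1, move R, go to S
S | BB1[0]1011   read 0 → write 0, move R, go to Q
Q | BB10[1]011   read 1 → write 0, move L, go to Q
Q | BB1[0]0011   read 0 → write 1, move L, go to R
R | BB[1]10011   read 1 → write 1, move L, go to R
R | B[B]110011   read B → write 0, move R, go to S
S | B0[1]10011   read 1 → write 0, move L, go to S
S | B[0]010011   read 0 → write 0, move R, go to Q
Q | B0[0]10011   read 0 → write 1, move L, go to R
R | B[0]110011   read 0 → write 1, move L, go to Q
Q | [B]1110011   read B → write B, move R, go to P
P | B[1]110011   read 1 → write 1, move R, go to S
S | B1[1]10011   read 1 → write 0, move L, go to S
S | B[1]010011   read 1 → write 0, move L, go to S
S | [B]0010011
M halts after 14 transitions.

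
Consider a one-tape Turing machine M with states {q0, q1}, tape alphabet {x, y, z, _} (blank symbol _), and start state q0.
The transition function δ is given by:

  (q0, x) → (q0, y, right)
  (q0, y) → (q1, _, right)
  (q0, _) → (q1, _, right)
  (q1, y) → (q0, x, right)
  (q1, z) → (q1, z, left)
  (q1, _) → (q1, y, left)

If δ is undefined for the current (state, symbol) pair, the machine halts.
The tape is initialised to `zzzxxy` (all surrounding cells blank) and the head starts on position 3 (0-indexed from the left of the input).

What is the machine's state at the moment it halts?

q0 | zzz[x]xy___   read x → write y, move right, go to q0
q0 | zzzy[x]y___   read x → write y, move right, go to q0
q0 | zzzyy[y]___   read y → write _, move right, go to q1
q1 | zzzyy_[_]__   read _ → write y, move left, go to q1
q1 | zzzyy[_]y__   read _ → write y, move left, go to q1
q1 | zzzy[y]yy__   read y → write x, move right, go to q0
q0 | zzzyx[y]y__   read y → write _, move right, go to q1
q1 | zzzyx_[y]__   read y → write x, move right, go to q0
q0 | zzzyx_x[_]_   read _ → write _, move right, go to q1
q1 | zzzyx_x_[_]   read _ → write y, move left, go to q1
q1 | zzzyx_x[_]y   read _ → write y, move left, go to q1
q1 | zzzyx_[x]yy
No transition is defined for (q1, x); M halts in state q1.

q1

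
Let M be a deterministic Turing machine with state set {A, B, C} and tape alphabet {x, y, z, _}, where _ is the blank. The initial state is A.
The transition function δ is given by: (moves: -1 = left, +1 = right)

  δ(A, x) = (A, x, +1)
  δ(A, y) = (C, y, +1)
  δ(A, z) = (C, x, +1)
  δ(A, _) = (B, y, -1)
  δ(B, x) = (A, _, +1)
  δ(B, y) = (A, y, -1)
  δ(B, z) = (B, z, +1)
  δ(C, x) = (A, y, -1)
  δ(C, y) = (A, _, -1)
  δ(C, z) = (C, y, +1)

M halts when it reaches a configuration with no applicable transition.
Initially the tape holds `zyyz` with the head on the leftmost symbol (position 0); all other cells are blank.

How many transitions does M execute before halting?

8

state=A head=0 tape=[z]yyz   (A,z)→(C,x,+1)
state=C head=1 tape=x[y]yz   (C,y)→(A,_,-1)
state=A head=0 tape=[x]_yz   (A,x)→(A,x,+1)
state=A head=1 tape=x[_]yz   (A,_)→(B,y,-1)
state=B head=0 tape=[x]yyz   (B,x)→(A,_,+1)
state=A head=1 tape=_[y]yz   (A,y)→(C,y,+1)
state=C head=2 tape=_y[y]z   (C,y)→(A,_,-1)
state=A head=1 tape=_[y]_z   (A,y)→(C,y,+1)
state=C head=2 tape=_y[_]z
M halts after 8 transitions.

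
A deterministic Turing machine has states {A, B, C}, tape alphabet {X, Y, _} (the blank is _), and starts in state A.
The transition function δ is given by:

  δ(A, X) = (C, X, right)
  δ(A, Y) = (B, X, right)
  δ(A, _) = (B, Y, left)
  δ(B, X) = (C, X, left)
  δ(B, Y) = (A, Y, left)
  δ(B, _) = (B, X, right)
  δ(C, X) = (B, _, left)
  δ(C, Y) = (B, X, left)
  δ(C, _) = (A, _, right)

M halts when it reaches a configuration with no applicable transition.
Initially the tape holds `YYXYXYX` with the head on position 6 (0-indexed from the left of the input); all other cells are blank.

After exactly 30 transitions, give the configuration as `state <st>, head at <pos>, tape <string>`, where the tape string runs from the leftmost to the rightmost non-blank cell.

state A, head at 0, tape X_YXXXXX_XX

state=A head=6 tape=___YYXYXY[X]__   (A,X)→(C,X,right)
state=C head=7 tape=___YYXYXYX[_]_   (C,_)→(A,_,right)
state=A head=8 tape=___YYXYXYX_[_]   (A,_)→(B,Y,left)
state=B head=7 tape=___YYXYXYX[_]Y   (B,_)→(B,X,right)
state=B head=8 tape=___YYXYXYXX[Y]   (B,Y)→(A,Y,left)
state=A head=7 tape=___YYXYXYX[X]Y   (A,X)→(C,X,right)
state=C head=8 tape=___YYXYXYXX[Y]   (C,Y)→(B,X,left)
state=B head=7 tape=___YYXYXYX[X]X   (B,X)→(C,X,left)
state=C head=6 tape=___YYXYXY[X]XX   (C,X)→(B,_,left)
state=B head=5 tape=___YYXYX[Y]_XX   (B,Y)→(A,Y,left)
state=A head=4 tape=___YYXY[X]Y_XX   (A,X)→(C,X,right)
state=C head=5 tape=___YYXYX[Y]_XX   (C,Y)→(B,X,left)
state=B head=4 tape=___YYXY[X]X_XX   (B,X)→(C,X,left)
state=C head=3 tape=___YYX[Y]XX_XX   (C,Y)→(B,X,left)
state=B head=2 tape=___YY[X]XXX_XX   (B,X)→(C,X,left)
state=C head=1 tape=___Y[Y]XXXX_XX   (C,Y)→(B,X,left)
state=B head=0 tape=___[Y]XXXXX_XX   (B,Y)→(A,Y,left)
state=A head=-1 tape=__[_]YXXXXX_XX   (A,_)→(B,Y,left)
state=B head=-2 tape=_[_]YYXXXXX_XX   (B,_)→(B,X,right)
state=B head=-1 tape=_X[Y]YXXXXX_XX   (B,Y)→(A,Y,left)
state=A head=-2 tape=_[X]YYXXXXX_XX   (A,X)→(C,X,right)
state=C head=-1 tape=_X[Y]YXXXXX_XX   (C,Y)→(B,X,left)
state=B head=-2 tape=_[X]XYXXXXX_XX   (B,X)→(C,X,left)
state=C head=-3 tape=[_]XXYXXXXX_XX   (C,_)→(A,_,right)
state=A head=-2 tape=_[X]XYXXXXX_XX   (A,X)→(C,X,right)
state=C head=-1 tape=_X[X]YXXXXX_XX   (C,X)→(B,_,left)
state=B head=-2 tape=_[X]_YXXXXX_XX   (B,X)→(C,X,left)
state=C head=-3 tape=[_]X_YXXXXX_XX   (C,_)→(A,_,right)
state=A head=-2 tape=_[X]_YXXXXX_XX   (A,X)→(C,X,right)
state=C head=-1 tape=_X[_]YXXXXX_XX   (C,_)→(A,_,right)
state=A head=0 tape=_X_[Y]XXXXX_XX
After 30 steps: state A, head at 0, tape X_YXXXXX_XX.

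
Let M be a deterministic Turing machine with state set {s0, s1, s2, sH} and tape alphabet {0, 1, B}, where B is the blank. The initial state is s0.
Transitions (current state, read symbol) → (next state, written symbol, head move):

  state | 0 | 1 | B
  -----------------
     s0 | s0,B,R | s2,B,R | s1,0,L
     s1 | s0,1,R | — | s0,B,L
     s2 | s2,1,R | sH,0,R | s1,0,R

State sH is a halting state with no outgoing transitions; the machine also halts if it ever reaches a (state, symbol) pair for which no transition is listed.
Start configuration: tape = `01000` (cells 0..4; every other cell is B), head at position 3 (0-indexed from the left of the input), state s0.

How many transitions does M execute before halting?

19

s0 | 010[0]0BBB   read 0 → write B, move R, go to s0
s0 | 010B[0]BBB   read 0 → write B, move R, go to s0
s0 | 010BB[B]BB   read B → write 0, move L, go to s1
s1 | 010B[B]0BB   read B → write B, move L, go to s0
s0 | 010[B]B0BB   read B → write 0, move L, go to s1
s1 | 01[0]0B0BB   read 0 → write 1, move R, go to s0
s0 | 011[0]B0BB   read 0 → write B, move R, go to s0
s0 | 011B[B]0BB   read B → write 0, move L, go to s1
s1 | 011[B]00BB   read B → write B, move L, go to s0
s0 | 01[1]B00BB   read 1 → write B, move R, go to s2
s2 | 01B[B]00BB   read B → write 0, move R, go to s1
s1 | 01B0[0]0BB   read 0 → write 1, move R, go to s0
s0 | 01B01[0]BB   read 0 → write B, move R, go to s0
s0 | 01B01B[B]B   read B → write 0, move L, go to s1
s1 | 01B01[B]0B   read B → write B, move L, go to s0
s0 | 01B0[1]B0B   read 1 → write B, move R, go to s2
s2 | 01B0B[B]0B   read B → write 0, move R, go to s1
s1 | 01B0B0[0]B   read 0 → write 1, move R, go to s0
s0 | 01B0B01[B]   read B → write 0, move L, go to s1
s1 | 01B0B0[1]0
M halts after 19 transitions.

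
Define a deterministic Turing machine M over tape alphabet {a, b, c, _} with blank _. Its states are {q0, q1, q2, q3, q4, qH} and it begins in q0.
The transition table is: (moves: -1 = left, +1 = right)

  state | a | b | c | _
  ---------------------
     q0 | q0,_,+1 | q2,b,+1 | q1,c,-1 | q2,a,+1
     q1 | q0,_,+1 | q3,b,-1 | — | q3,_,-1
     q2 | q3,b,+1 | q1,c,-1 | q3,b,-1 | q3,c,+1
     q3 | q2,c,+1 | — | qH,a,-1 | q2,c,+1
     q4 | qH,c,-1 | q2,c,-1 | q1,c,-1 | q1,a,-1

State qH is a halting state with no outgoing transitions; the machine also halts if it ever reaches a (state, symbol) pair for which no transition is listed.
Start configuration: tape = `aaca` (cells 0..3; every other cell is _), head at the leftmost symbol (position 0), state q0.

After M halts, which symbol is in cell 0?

c

state=q0 head=0 tape=[a]aca   (q0,a)→(q0,_,+1)
state=q0 head=1 tape=_[a]ca   (q0,a)→(q0,_,+1)
state=q0 head=2 tape=__[c]a   (q0,c)→(q1,c,-1)
state=q1 head=1 tape=_[_]ca   (q1,_)→(q3,_,-1)
state=q3 head=0 tape=[_]_ca   (q3,_)→(q2,c,+1)
state=q2 head=1 tape=c[_]ca   (q2,_)→(q3,c,+1)
state=q3 head=2 tape=cc[c]a   (q3,c)→(qH,a,-1)
state=qH head=1 tape=c[c]aa
Cell 0 holds c when M halts.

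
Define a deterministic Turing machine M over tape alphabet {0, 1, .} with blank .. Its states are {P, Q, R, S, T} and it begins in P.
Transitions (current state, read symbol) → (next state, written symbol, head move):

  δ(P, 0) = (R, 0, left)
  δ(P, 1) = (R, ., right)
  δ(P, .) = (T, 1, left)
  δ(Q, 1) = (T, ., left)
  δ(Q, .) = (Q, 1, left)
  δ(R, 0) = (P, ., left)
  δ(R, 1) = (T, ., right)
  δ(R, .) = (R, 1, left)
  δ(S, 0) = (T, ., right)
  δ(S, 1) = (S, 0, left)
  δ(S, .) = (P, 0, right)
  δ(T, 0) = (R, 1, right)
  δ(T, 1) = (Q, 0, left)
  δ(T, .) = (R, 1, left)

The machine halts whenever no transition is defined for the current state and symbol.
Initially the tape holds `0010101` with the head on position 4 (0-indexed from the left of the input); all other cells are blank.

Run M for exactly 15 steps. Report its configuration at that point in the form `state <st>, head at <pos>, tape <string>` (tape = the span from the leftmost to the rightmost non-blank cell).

P | 0010[1]01   read 1 → write ., move right, go to R
R | 0010.[0]1   read 0 → write ., move left, go to P
P | 0010[.].1   read . → write 1, move left, go to T
T | 001[0]1.1   read 0 → write 1, move right, go to R
R | 0011[1].1   read 1 → write ., move right, go to T
T | 0011.[.]1   read . → write 1, move left, go to R
R | 0011[.]11   read . → write 1, move left, go to R
R | 001[1]111   read 1 → write ., move right, go to T
T | 001.[1]11   read 1 → write 0, move left, go to Q
Q | 001[.]011   read . → write 1, move left, go to Q
Q | 00[1]1011   read 1 → write ., move left, go to T
T | 0[0].1011   read 0 → write 1, move right, go to R
R | 01[.]1011   read . → write 1, move left, go to R
R | 0[1]11011   read 1 → write ., move right, go to T
T | 0.[1]1011   read 1 → write 0, move left, go to Q
Q | 0[.]01011
After 15 steps: state Q, head at 1, tape 0.01011.

state Q, head at 1, tape 0.01011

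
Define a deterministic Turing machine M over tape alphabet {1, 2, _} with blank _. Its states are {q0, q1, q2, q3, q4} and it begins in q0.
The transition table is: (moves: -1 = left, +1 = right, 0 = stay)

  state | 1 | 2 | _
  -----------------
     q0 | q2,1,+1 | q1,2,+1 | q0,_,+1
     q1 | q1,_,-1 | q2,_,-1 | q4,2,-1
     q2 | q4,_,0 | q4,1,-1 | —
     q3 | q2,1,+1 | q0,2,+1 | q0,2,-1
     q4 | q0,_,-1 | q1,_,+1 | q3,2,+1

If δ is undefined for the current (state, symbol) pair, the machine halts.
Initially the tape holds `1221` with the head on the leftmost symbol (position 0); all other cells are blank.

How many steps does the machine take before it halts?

21

q0 | _[1]221_   read 1 → write 1, move +1, go to q2
q2 | _1[2]21_   read 2 → write 1, move -1, go to q4
q4 | _[1]121_   read 1 → write _, move -1, go to q0
q0 | [_]_121_   read _ → write _, move +1, go to q0
q0 | _[_]121_   read _ → write _, move +1, go to q0
q0 | __[1]21_   read 1 → write 1, move +1, go to q2
q2 | __1[2]1_   read 2 → write 1, move -1, go to q4
q4 | __[1]11_   read 1 → write _, move -1, go to q0
q0 | _[_]_11_   read _ → write _, move +1, go to q0
q0 | __[_]11_   read _ → write _, move +1, go to q0
q0 | ___[1]1_   read 1 → write 1, move +1, go to q2
q2 | ___1[1]_   read 1 → write _, move 0, go to q4
q4 | ___1[_]_   read _ → write 2, move +1, go to q3
q3 | ___12[_]   read _ → write 2, move -1, go to q0
q0 | ___1[2]2   read 2 → write 2, move +1, go to q1
q1 | ___12[2]   read 2 → write _, move -1, go to q2
q2 | ___1[2]_   read 2 → write 1, move -1, go to q4
q4 | ___[1]1_   read 1 → write _, move -1, go to q0
q0 | __[_]_1_   read _ → write _, move +1, go to q0
q0 | ___[_]1_   read _ → write _, move +1, go to q0
q0 | ____[1]_   read 1 → write 1, move +1, go to q2
q2 | ____1[_]
M halts after 21 transitions.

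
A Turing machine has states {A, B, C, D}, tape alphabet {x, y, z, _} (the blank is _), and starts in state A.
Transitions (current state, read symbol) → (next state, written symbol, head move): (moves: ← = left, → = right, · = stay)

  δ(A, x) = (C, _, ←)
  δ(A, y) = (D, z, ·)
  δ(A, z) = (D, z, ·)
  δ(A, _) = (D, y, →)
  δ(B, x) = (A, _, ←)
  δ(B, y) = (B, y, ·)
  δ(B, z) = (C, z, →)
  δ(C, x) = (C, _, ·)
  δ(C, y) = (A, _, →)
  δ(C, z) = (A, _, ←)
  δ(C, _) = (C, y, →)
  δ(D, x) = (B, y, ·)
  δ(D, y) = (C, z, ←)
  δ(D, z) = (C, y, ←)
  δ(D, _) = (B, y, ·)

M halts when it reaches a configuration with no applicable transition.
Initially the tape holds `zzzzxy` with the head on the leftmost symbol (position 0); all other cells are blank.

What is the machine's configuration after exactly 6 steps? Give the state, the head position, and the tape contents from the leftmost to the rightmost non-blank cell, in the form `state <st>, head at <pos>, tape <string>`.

state=A head=0 tape=_[z]zzzxy   (A,z)→(D,z,·)
state=D head=0 tape=_[z]zzzxy   (D,z)→(C,y,←)
state=C head=-1 tape=[_]yzzzxy   (C,_)→(C,y,→)
state=C head=0 tape=y[y]zzzxy   (C,y)→(A,_,→)
state=A head=1 tape=y_[z]zzxy   (A,z)→(D,z,·)
state=D head=1 tape=y_[z]zzxy   (D,z)→(C,y,←)
state=C head=0 tape=y[_]yzzxy
After 6 steps: state C, head at 0, tape y_yzzxy.

state C, head at 0, tape y_yzzxy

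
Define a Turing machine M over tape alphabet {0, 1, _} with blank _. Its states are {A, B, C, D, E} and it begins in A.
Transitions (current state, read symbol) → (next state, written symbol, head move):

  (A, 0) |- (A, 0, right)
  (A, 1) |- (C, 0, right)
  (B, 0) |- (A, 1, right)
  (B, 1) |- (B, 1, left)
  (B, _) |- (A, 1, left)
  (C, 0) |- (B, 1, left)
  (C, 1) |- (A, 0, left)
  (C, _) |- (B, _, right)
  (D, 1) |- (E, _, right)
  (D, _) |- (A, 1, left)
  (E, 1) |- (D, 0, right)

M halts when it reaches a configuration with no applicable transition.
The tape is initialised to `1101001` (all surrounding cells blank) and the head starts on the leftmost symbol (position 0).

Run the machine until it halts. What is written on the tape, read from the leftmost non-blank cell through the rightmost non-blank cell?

state=A head=0 tape=[1]101001_   (A,1)→(C,0,right)
state=C head=1 tape=0[1]01001_   (C,1)→(A,0,left)
state=A head=0 tape=[0]001001_   (A,0)→(A,0,right)
state=A head=1 tape=0[0]01001_   (A,0)→(A,0,right)
state=A head=2 tape=00[0]1001_   (A,0)→(A,0,right)
state=A head=3 tape=000[1]001_   (A,1)→(C,0,right)
state=C head=4 tape=0000[0]01_   (C,0)→(B,1,left)
state=B head=3 tape=000[0]101_   (B,0)→(A,1,right)
state=A head=4 tape=0001[1]01_   (A,1)→(C,0,right)
state=C head=5 tape=00010[0]1_   (C,0)→(B,1,left)
state=B head=4 tape=0001[0]11_   (B,0)→(A,1,right)
state=A head=5 tape=00011[1]1_   (A,1)→(C,0,right)
state=C head=6 tape=000110[1]_   (C,1)→(A,0,left)
state=A head=5 tape=00011[0]0_   (A,0)→(A,0,right)
state=A head=6 tape=000110[0]_   (A,0)→(A,0,right)
state=A head=7 tape=0001100[_]
The non-blank tape span at halt is 0001100.

0001100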